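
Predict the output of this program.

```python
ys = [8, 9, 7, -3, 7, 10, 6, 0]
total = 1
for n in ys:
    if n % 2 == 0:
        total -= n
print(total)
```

n=8: even, total = 1-8 = -7
n=9: not even
n=7: not even
n=-3: not even
n=7: not even
n=10: even, total = (-7)-10 = -17
n=6: even, total = (-17)-6 = -23
n=0: even, total = (-23)-0 = -23

-23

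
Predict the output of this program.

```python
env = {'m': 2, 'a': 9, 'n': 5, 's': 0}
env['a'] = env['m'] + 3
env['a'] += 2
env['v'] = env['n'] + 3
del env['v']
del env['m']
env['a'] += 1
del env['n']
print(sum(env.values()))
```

8

env['a'] = env['m']+3 = 5 → {'m': 2, 'a': 5, 'n': 5, 's': 0}
env['a'] = 5+2 = 7 → {'m': 2, 'a': 7, 'n': 5, 's': 0}
env['v'] = env['n']+3 = 8 → {'m': 2, 'a': 7, 'n': 5, 's': 0, 'v': 8}
del 'v' → {'m': 2, 'a': 7, 'n': 5, 's': 0}
del 'm' → {'a': 7, 'n': 5, 's': 0}
env['a'] = 7+1 = 8 → {'a': 8, 'n': 5, 's': 0}
del 'n' → {'a': 8, 's': 0}
sum of values = 8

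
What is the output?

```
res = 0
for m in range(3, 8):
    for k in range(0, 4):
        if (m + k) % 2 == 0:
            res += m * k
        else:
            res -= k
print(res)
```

66

m=3,k=0: odd sum, res = 0-0 = 0
m=3,k=1: even sum, res = 0+3 = 3
m=3,k=2: odd sum, res = 3-2 = 1
m=3,k=3: even sum, res = 1+9 = 10
m=4,k=0: even sum, res = 10+0 = 10
m=4,k=1: odd sum, res = 10-1 = 9
m=4,k=2: even sum, res = 9+8 = 17
m=4,k=3: odd sum, res = 17-3 = 14
m=5,k=0: odd sum, res = 14-0 = 14
m=5,k=1: even sum, res = 14+5 = 19
m=5,k=2: odd sum, res = 19-2 = 17
m=5,k=3: even sum, res = 17+15 = 32
m=6,k=0: even sum, res = 32+0 = 32
m=6,k=1: odd sum, res = 32-1 = 31
m=6,k=2: even sum, res = 31+12 = 43
m=6,k=3: odd sum, res = 43-3 = 40
m=7,k=0: odd sum, res = 40-0 = 40
m=7,k=1: even sum, res = 40+7 = 47
m=7,k=2: odd sum, res = 47-2 = 45
m=7,k=3: even sum, res = 45+21 = 66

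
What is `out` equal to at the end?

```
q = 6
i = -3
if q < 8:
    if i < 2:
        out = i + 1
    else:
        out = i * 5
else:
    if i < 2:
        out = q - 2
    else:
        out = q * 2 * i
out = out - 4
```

q=6, i=-3
q < 8 is True; i < 2 is True
→ out = i + 1 = -2
out = (-2)-4 = -6

-6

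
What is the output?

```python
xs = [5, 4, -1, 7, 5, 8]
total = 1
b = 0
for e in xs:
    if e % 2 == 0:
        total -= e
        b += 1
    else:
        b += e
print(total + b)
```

7

e=5: not even; b=5
e=4: even, total = 1-4 = -3; b=6
e=-1: not even; b=5
e=7: not even; b=12
e=5: not even; b=17
e=8: even, total = (-3)-8 = -11; b=18
total+b = (-11)+18 = 7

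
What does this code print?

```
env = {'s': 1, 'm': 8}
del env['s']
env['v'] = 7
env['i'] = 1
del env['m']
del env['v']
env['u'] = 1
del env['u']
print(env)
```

del 's' → {'m': 8}
env['v'] = 7 → {'m': 8, 'v': 7}
env['i'] = 1 → {'m': 8, 'v': 7, 'i': 1}
del 'm' → {'v': 7, 'i': 1}
del 'v' → {'i': 1}
env['u'] = 1 → {'i': 1, 'u': 1}
del 'u' → {'i': 1}

{'i': 1}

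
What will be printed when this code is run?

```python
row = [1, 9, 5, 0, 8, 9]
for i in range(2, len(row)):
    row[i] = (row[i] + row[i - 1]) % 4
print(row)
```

i=2: row[2] = (5+9)%4 = 2 → [1, 9, 2, 0, 8, 9]
i=3: row[3] = (0+2)%4 = 2 → [1, 9, 2, 2, 8, 9]
i=4: row[4] = (8+2)%4 = 2 → [1, 9, 2, 2, 2, 9]
i=5: row[5] = (9+2)%4 = 3 → [1, 9, 2, 2, 2, 3]

[1, 9, 2, 2, 2, 3]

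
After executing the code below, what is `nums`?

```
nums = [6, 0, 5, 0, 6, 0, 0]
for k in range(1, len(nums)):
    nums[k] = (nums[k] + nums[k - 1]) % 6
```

k=1: nums[1] = (0+6)%6 = 0 → [6, 0, 5, 0, 6, 0, 0]
k=2: nums[2] = (5+0)%6 = 5 → [6, 0, 5, 0, 6, 0, 0]
k=3: nums[3] = (0+5)%6 = 5 → [6, 0, 5, 5, 6, 0, 0]
k=4: nums[4] = (6+5)%6 = 5 → [6, 0, 5, 5, 5, 0, 0]
k=5: nums[5] = (0+5)%6 = 5 → [6, 0, 5, 5, 5, 5, 0]
k=6: nums[6] = (0+5)%6 = 5 → [6, 0, 5, 5, 5, 5, 5]

[6, 0, 5, 5, 5, 5, 5]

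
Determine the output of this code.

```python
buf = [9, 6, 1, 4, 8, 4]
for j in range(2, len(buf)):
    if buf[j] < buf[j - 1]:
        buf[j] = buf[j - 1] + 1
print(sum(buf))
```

j=2: 1<6, buf[2] = 6+1 = 7 → [9, 6, 7, 4, 8, 4]
j=3: 4<7, buf[3] = 7+1 = 8 → [9, 6, 7, 8, 8, 4]
j=4: 8>=8, unchanged → [9, 6, 7, 8, 8, 4]
j=5: 4<8, buf[5] = 8+1 = 9 → [9, 6, 7, 8, 8, 9]
sum = 47

47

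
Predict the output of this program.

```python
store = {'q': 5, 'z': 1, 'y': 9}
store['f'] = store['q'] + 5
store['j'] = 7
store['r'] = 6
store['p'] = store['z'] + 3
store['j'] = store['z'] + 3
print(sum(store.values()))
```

39

store['f'] = store['q']+5 = 10 → {'q': 5, 'z': 1, 'y': 9, 'f': 10}
store['j'] = 7 → {'q': 5, 'z': 1, 'y': 9, 'f': 10, 'j': 7}
store['r'] = 6 → {'q': 5, 'z': 1, 'y': 9, 'f': 10, 'j': 7, 'r': 6}
store['p'] = store['z']+3 = 4 → {'q': 5, 'z': 1, 'y': 9, 'f': 10, 'j': 7, 'r': 6, 'p': 4}
store['j'] = store['z']+3 = 4 → {'q': 5, 'z': 1, 'y': 9, 'f': 10, 'j': 4, 'r': 6, 'p': 4}
sum of values = 39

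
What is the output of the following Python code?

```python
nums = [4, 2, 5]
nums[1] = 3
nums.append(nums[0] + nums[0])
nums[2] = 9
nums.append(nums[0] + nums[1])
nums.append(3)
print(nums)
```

nums[1] = 3 → [4, 3, 5]
append nums[0]+nums[0] = 4+4 = 8 → [4, 3, 5, 8]
nums[2] = 9 → [4, 3, 9, 8]
append nums[0]+nums[1] = 4+3 = 7 → [4, 3, 9, 8, 7]
append 3 → [4, 3, 9, 8, 7, 3]

[4, 3, 9, 8, 7, 3]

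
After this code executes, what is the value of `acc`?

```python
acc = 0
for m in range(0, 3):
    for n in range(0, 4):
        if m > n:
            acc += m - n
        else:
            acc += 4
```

40

m=0,n=0: not 0>0, acc = 0+4 = 4
m=0,n=1: not 0>1, acc = 4+4 = 8
m=0,n=2: not 0>2, acc = 8+4 = 12
m=0,n=3: not 0>3, acc = 12+4 = 16
m=1,n=0: 1>0, acc = 16+1 = 17
m=1,n=1: not 1>1, acc = 17+4 = 21
m=1,n=2: not 1>2, acc = 21+4 = 25
m=1,n=3: not 1>3, acc = 25+4 = 29
m=2,n=0: 2>0, acc = 29+2 = 31
m=2,n=1: 2>1, acc = 31+1 = 32
m=2,n=2: not 2>2, acc = 32+4 = 36
m=2,n=3: not 2>3, acc = 36+4 = 40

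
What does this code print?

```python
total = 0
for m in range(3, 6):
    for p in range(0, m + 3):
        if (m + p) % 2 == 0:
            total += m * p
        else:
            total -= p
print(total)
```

128

m=3,p=0: odd sum, total = 0-0 = 0
m=3,p=1: even sum, total = 0+3 = 3
m=3,p=2: odd sum, total = 3-2 = 1
m=3,p=3: even sum, total = 1+9 = 10
m=3,p=4: odd sum, total = 10-4 = 6
m=3,p=5: even sum, total = 6+15 = 21
m=4,p=0: even sum, total = 21+0 = 21
m=4,p=1: odd sum, total = 21-1 = 20
m=4,p=2: even sum, total = 20+8 = 28
m=4,p=3: odd sum, total = 28-3 = 25
m=4,p=4: even sum, total = 25+16 = 41
m=4,p=5: odd sum, total = 41-5 = 36
m=4,p=6: even sum, total = 36+24 = 60
m=5,p=0: odd sum, total = 60-0 = 60
m=5,p=1: even sum, total = 60+5 = 65
m=5,p=2: odd sum, total = 65-2 = 63
m=5,p=3: even sum, total = 63+15 = 78
m=5,p=4: odd sum, total = 78-4 = 74
m=5,p=5: even sum, total = 74+25 = 99
m=5,p=6: odd sum, total = 99-6 = 93
m=5,p=7: even sum, total = 93+35 = 128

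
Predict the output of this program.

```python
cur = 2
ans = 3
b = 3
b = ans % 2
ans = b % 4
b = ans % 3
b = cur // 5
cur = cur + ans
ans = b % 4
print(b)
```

b = 3%2 = 1
ans = 1%4 = 1
b = 1%3 = 1
b = 2//5 = 0
cur = 2+1 = 3
ans = 0%4 = 0

0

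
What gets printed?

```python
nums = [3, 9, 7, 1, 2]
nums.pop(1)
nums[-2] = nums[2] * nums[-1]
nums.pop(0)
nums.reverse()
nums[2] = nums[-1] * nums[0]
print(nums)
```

[2, 2, 14]

pop(1) removes 9 → [3, 7, 1, 2]
nums[-2] = nums[2]*nums[-1] = 1*2 = 2 → [3, 7, 2, 2]
pop(0) removes 3 → [7, 2, 2]
reverse → [2, 2, 7]
nums[2] = nums[-1]*nums[0] = 7*2 = 14 → [2, 2, 14]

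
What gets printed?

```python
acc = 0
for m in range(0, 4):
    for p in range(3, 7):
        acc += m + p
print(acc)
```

96

m=0,p=3: acc = 0+3 = 3
m=0,p=4: acc = 3+4 = 7
m=0,p=5: acc = 7+5 = 12
m=0,p=6: acc = 12+6 = 18
m=1,p=3: acc = 18+4 = 22
m=1,p=4: acc = 22+5 = 27
m=1,p=5: acc = 27+6 = 33
m=1,p=6: acc = 33+7 = 40
m=2,p=3: acc = 40+5 = 45
m=2,p=4: acc = 45+6 = 51
m=2,p=5: acc = 51+7 = 58
m=2,p=6: acc = 58+8 = 66
m=3,p=3: acc = 66+6 = 72
m=3,p=4: acc = 72+7 = 79
m=3,p=5: acc = 79+8 = 87
m=3,p=6: acc = 87+9 = 96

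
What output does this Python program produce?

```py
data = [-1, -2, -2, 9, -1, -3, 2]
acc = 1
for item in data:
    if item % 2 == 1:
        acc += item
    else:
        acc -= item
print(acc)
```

7

item=-1: odd, acc = 1+(-1) = 0
item=-2: not odd, acc = 0-(-2) = 2
item=-2: not odd, acc = 2-(-2) = 4
item=9: odd, acc = 4+9 = 13
item=-1: odd, acc = 13+(-1) = 12
item=-3: odd, acc = 12+(-3) = 9
item=2: not odd, acc = 9-2 = 7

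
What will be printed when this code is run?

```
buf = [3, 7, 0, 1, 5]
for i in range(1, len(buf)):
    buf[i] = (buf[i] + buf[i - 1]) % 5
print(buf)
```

[3, 0, 0, 1, 1]

i=1: buf[1] = (7+3)%5 = 0 → [3, 0, 0, 1, 5]
i=2: buf[2] = (0+0)%5 = 0 → [3, 0, 0, 1, 5]
i=3: buf[3] = (1+0)%5 = 1 → [3, 0, 0, 1, 5]
i=4: buf[4] = (5+1)%5 = 1 → [3, 0, 0, 1, 1]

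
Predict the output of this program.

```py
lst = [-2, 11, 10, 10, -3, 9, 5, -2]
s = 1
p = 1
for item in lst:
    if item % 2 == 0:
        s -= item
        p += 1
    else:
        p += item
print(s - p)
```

-42

item=-2: even, s = 1-(-2) = 3; p=2
item=11: not even; p=13
item=10: even, s = 3-10 = -7; p=14
item=10: even, s = (-7)-10 = -17; p=15
item=-3: not even; p=12
item=9: not even; p=21
item=5: not even; p=26
item=-2: even, s = (-17)-(-2) = -15; p=27
s-p = (-15)-27 = -42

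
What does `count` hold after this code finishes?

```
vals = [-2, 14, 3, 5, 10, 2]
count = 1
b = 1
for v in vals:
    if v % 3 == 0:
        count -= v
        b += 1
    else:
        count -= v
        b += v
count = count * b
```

v=-2: not %3==0, count = 1-(-2) = 3; b=-1
v=14: not %3==0, count = 3-14 = -11; b=13
v=3: %3==0, count = (-11)-3 = -14; b=14
v=5: not %3==0, count = (-14)-5 = -19; b=19
v=10: not %3==0, count = (-19)-10 = -29; b=29
v=2: not %3==0, count = (-29)-2 = -31; b=31
count*b = (-31)*31 = -961

-961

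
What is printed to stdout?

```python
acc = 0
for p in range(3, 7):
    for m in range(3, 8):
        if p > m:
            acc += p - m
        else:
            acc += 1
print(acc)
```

p=3,m=3: not 3>3, acc = 0+1 = 1
p=3,m=4: not 3>4, acc = 1+1 = 2
p=3,m=5: not 3>5, acc = 2+1 = 3
p=3,m=6: not 3>6, acc = 3+1 = 4
p=3,m=7: not 3>7, acc = 4+1 = 5
p=4,m=3: 4>3, acc = 5+1 = 6
p=4,m=4: not 4>4, acc = 6+1 = 7
p=4,m=5: not 4>5, acc = 7+1 = 8
p=4,m=6: not 4>6, acc = 8+1 = 9
p=4,m=7: not 4>7, acc = 9+1 = 10
p=5,m=3: 5>3, acc = 10+2 = 12
p=5,m=4: 5>4, acc = 12+1 = 13
p=5,m=5: not 5>5, acc = 13+1 = 14
p=5,m=6: not 5>6, acc = 14+1 = 15
p=5,m=7: not 5>7, acc = 15+1 = 16
p=6,m=3: 6>3, acc = 16+3 = 19
p=6,m=4: 6>4, acc = 19+2 = 21
p=6,m=5: 6>5, acc = 21+1 = 22
p=6,m=6: not 6>6, acc = 22+1 = 23
p=6,m=7: not 6>7, acc = 23+1 = 24

24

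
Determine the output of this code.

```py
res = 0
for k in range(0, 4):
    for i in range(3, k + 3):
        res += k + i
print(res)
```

k=1,i=3: res = 0+4 = 4
k=2,i=3: res = 4+5 = 9
k=2,i=4: res = 9+6 = 15
k=3,i=3: res = 15+6 = 21
k=3,i=4: res = 21+7 = 28
k=3,i=5: res = 28+8 = 36

36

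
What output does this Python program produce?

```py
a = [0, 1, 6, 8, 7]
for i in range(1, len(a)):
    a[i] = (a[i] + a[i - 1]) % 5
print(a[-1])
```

2

i=1: a[1] = (1+0)%5 = 1 → [0, 1, 6, 8, 7]
i=2: a[2] = (6+1)%5 = 2 → [0, 1, 2, 8, 7]
i=3: a[3] = (8+2)%5 = 0 → [0, 1, 2, 0, 7]
i=4: a[4] = (7+0)%5 = 2 → [0, 1, 2, 0, 2]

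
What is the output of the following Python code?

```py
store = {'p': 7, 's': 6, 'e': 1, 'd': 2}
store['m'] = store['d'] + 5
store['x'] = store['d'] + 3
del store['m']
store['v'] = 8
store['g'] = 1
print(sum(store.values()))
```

30

store['m'] = store['d']+5 = 7 → {'p': 7, 's': 6, 'e': 1, 'd': 2, 'm': 7}
store['x'] = store['d']+3 = 5 → {'p': 7, 's': 6, 'e': 1, 'd': 2, 'm': 7, 'x': 5}
del 'm' → {'p': 7, 's': 6, 'e': 1, 'd': 2, 'x': 5}
store['v'] = 8 → {'p': 7, 's': 6, 'e': 1, 'd': 2, 'x': 5, 'v': 8}
store['g'] = 1 → {'p': 7, 's': 6, 'e': 1, 'd': 2, 'x': 5, 'v': 8, 'g': 1}
sum of values = 30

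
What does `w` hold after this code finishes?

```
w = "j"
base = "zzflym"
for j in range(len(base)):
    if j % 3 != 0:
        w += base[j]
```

j=0: skip
j=1: add 'z' → 'jz'
j=2: add 'f' → 'jzf'
j=3: skip
j=4: add 'y' → 'jzfy'
j=5: add 'm' → 'jzfym'

'jzfym'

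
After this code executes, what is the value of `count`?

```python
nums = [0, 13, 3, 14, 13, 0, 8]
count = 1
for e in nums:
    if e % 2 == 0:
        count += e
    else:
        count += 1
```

e=0: even, count = 1+0 = 1
e=13: not even, count = 1+1 = 2
e=3: not even, count = 2+1 = 3
e=14: even, count = 3+14 = 17
e=13: not even, count = 17+1 = 18
e=0: even, count = 18+0 = 18
e=8: even, count = 18+8 = 26

26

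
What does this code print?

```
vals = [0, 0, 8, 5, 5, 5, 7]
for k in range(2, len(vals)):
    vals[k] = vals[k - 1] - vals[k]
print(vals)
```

[0, 0, -8, -13, -18, -23, -30]

k=2: vals[2] = 0-8 = -8 → [0, 0, -8, 5, 5, 5, 7]
k=3: vals[3] = (-8)-5 = -13 → [0, 0, -8, -13, 5, 5, 7]
k=4: vals[4] = (-13)-5 = -18 → [0, 0, -8, -13, -18, 5, 7]
k=5: vals[5] = (-18)-5 = -23 → [0, 0, -8, -13, -18, -23, 7]
k=6: vals[6] = (-23)-7 = -30 → [0, 0, -8, -13, -18, -23, -30]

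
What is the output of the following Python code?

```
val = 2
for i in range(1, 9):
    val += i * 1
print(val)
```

38

i=1: val = 2+1*1 = 3
i=2: val = 3+2*1 = 5
i=3: val = 5+3*1 = 8
i=4: val = 8+4*1 = 12
i=5: val = 12+5*1 = 17
i=6: val = 17+6*1 = 23
i=7: val = 23+7*1 = 30
i=8: val = 30+8*1 = 38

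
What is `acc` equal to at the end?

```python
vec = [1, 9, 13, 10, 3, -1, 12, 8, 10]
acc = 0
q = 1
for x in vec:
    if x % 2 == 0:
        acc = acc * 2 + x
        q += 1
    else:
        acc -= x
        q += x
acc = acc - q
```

-260

x=1: not even, acc = 0-1 = -1; q=2
x=9: not even, acc = (-1)-9 = -10; q=11
x=13: not even, acc = (-10)-13 = -23; q=24
x=10: even, acc = (-23)*2+10 = -36; q=25
x=3: not even, acc = (-36)-3 = -39; q=28
x=-1: not even, acc = (-39)-(-1) = -38; q=27
x=12: even, acc = (-38)*2+12 = -64; q=28
x=8: even, acc = (-64)*2+8 = -120; q=29
x=10: even, acc = (-120)*2+10 = -230; q=30
acc-q = (-230)-30 = -260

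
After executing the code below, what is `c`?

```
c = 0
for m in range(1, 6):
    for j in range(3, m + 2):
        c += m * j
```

165

m=2,j=3: c = 0+6 = 6
m=3,j=3: c = 6+9 = 15
m=3,j=4: c = 15+12 = 27
m=4,j=3: c = 27+12 = 39
m=4,j=4: c = 39+16 = 55
m=4,j=5: c = 55+20 = 75
m=5,j=3: c = 75+15 = 90
m=5,j=4: c = 90+20 = 110
m=5,j=5: c = 110+25 = 135
m=5,j=6: c = 135+30 = 165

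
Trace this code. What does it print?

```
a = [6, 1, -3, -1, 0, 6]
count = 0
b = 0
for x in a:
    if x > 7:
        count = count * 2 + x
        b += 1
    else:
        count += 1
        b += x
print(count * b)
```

54

x=6: not >7, count = 0+1 = 1; b=6
x=1: not >7, count = 1+1 = 2; b=7
x=-3: not >7, count = 2+1 = 3; b=4
x=-1: not >7, count = 3+1 = 4; b=3
x=0: not >7, count = 4+1 = 5; b=3
x=6: not >7, count = 5+1 = 6; b=9
count*b = 6*9 = 54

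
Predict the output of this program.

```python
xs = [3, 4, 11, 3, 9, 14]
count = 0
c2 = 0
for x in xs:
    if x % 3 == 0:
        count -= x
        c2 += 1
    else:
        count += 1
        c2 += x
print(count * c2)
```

x=3: %3==0, count = 0-3 = -3; c2=1
x=4: not %3==0, count = (-3)+1 = -2; c2=5
x=11: not %3==0, count = (-2)+1 = -1; c2=16
x=3: %3==0, count = (-1)-3 = -4; c2=17
x=9: %3==0, count = (-4)-9 = -13; c2=18
x=14: not %3==0, count = (-13)+1 = -12; c2=32
count*c2 = (-12)*32 = -384

-384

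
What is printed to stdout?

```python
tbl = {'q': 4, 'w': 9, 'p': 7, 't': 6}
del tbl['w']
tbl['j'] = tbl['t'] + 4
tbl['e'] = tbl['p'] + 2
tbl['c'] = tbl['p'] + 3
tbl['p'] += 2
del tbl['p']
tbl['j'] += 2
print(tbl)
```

{'q': 4, 't': 6, 'j': 12, 'e': 9, 'c': 10}

del 'w' → {'q': 4, 'p': 7, 't': 6}
tbl['j'] = tbl['t']+4 = 10 → {'q': 4, 'p': 7, 't': 6, 'j': 10}
tbl['e'] = tbl['p']+2 = 9 → {'q': 4, 'p': 7, 't': 6, 'j': 10, 'e': 9}
tbl['c'] = tbl['p']+3 = 10 → {'q': 4, 'p': 7, 't': 6, 'j': 10, 'e': 9, 'c': 10}
tbl['p'] = 7+2 = 9 → {'q': 4, 'p': 9, 't': 6, 'j': 10, 'e': 9, 'c': 10}
del 'p' → {'q': 4, 't': 6, 'j': 10, 'e': 9, 'c': 10}
tbl['j'] = 10+2 = 12 → {'q': 4, 't': 6, 'j': 12, 'e': 9, 'c': 10}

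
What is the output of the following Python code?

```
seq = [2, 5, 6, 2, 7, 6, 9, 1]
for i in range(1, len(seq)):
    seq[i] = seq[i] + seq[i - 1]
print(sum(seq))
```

162

i=1: seq[1] = 5+2 = 7 → [2, 7, 6, 2, 7, 6, 9, 1]
i=2: seq[2] = 6+7 = 13 → [2, 7, 13, 2, 7, 6, 9, 1]
i=3: seq[3] = 2+13 = 15 → [2, 7, 13, 15, 7, 6, 9, 1]
i=4: seq[4] = 7+15 = 22 → [2, 7, 13, 15, 22, 6, 9, 1]
i=5: seq[5] = 6+22 = 28 → [2, 7, 13, 15, 22, 28, 9, 1]
i=6: seq[6] = 9+28 = 37 → [2, 7, 13, 15, 22, 28, 37, 1]
i=7: seq[7] = 1+37 = 38 → [2, 7, 13, 15, 22, 28, 37, 38]
sum = 162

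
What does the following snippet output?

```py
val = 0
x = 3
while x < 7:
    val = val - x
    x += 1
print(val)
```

-18

x=3: val = 0-3 = -3
x=4: val = (-3)-4 = -7
x=5: val = (-7)-5 = -12
x=6: val = (-12)-6 = -18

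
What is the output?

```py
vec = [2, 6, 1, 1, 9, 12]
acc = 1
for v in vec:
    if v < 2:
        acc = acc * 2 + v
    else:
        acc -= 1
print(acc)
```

-3

v=2: not <2, acc = 1-1 = 0
v=6: not <2, acc = 0-1 = -1
v=1: <2, acc = (-1)*2+1 = -1
v=1: <2, acc = (-1)*2+1 = -1
v=9: not <2, acc = (-1)-1 = -2
v=12: not <2, acc = (-2)-1 = -3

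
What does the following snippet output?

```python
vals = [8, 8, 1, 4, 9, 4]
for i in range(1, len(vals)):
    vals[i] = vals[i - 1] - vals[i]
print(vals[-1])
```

i=1: vals[1] = 8-8 = 0 → [8, 0, 1, 4, 9, 4]
i=2: vals[2] = 0-1 = -1 → [8, 0, -1, 4, 9, 4]
i=3: vals[3] = (-1)-4 = -5 → [8, 0, -1, -5, 9, 4]
i=4: vals[4] = (-5)-9 = -14 → [8, 0, -1, -5, -14, 4]
i=5: vals[5] = (-14)-4 = -18 → [8, 0, -1, -5, -14, -18]

-18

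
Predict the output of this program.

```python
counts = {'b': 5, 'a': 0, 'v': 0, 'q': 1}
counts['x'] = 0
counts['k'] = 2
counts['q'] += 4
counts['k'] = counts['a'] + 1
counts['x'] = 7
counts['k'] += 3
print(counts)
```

counts['x'] = 0 → {'b': 5, 'a': 0, 'v': 0, 'q': 1, 'x': 0}
counts['k'] = 2 → {'b': 5, 'a': 0, 'v': 0, 'q': 1, 'x': 0, 'k': 2}
counts['q'] = 1+4 = 5 → {'b': 5, 'a': 0, 'v': 0, 'q': 5, 'x': 0, 'k': 2}
counts['k'] = counts['a']+1 = 1 → {'b': 5, 'a': 0, 'v': 0, 'q': 5, 'x': 0, 'k': 1}
counts['x'] = 7 → {'b': 5, 'a': 0, 'v': 0, 'q': 5, 'x': 7, 'k': 1}
counts['k'] = 1+3 = 4 → {'b': 5, 'a': 0, 'v': 0, 'q': 5, 'x': 7, 'k': 4}

{'b': 5, 'a': 0, 'v': 0, 'q': 5, 'x': 7, 'k': 4}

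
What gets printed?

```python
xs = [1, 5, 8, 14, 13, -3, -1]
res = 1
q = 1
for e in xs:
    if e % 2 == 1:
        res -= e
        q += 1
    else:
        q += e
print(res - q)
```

-42

e=1: odd, res = 1-1 = 0; q=2
e=5: odd, res = 0-5 = -5; q=3
e=8: not odd; q=11
e=14: not odd; q=25
e=13: odd, res = (-5)-13 = -18; q=26
e=-3: odd, res = (-18)-(-3) = -15; q=27
e=-1: odd, res = (-15)-(-1) = -14; q=28
res-q = (-14)-28 = -42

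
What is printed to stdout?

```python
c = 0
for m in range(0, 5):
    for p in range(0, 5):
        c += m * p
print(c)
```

m=0,p=0: c = 0+0 = 0
m=0,p=1: c = 0+0 = 0
m=0,p=2: c = 0+0 = 0
m=0,p=3: c = 0+0 = 0
m=0,p=4: c = 0+0 = 0
m=1,p=0: c = 0+0 = 0
m=1,p=1: c = 0+1 = 1
m=1,p=2: c = 1+2 = 3
m=1,p=3: c = 3+3 = 6
m=1,p=4: c = 6+4 = 10
m=2,p=0: c = 10+0 = 10
m=2,p=1: c = 10+2 = 12
m=2,p=2: c = 12+4 = 16
m=2,p=3: c = 16+6 = 22
m=2,p=4: c = 22+8 = 30
m=3,p=0: c = 30+0 = 30
m=3,p=1: c = 30+3 = 33
m=3,p=2: c = 33+6 = 39
m=3,p=3: c = 39+9 = 48
m=3,p=4: c = 48+12 = 60
m=4,p=0: c = 60+0 = 60
m=4,p=1: c = 60+4 = 64
m=4,p=2: c = 64+8 = 72
m=4,p=3: c = 72+12 = 84
m=4,p=4: c = 84+16 = 100

100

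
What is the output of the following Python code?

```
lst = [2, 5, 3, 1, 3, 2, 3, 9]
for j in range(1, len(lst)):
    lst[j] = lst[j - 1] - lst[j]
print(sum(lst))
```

-75

j=1: lst[1] = 2-5 = -3 → [2, -3, 3, 1, 3, 2, 3, 9]
j=2: lst[2] = (-3)-3 = -6 → [2, -3, -6, 1, 3, 2, 3, 9]
j=3: lst[3] = (-6)-1 = -7 → [2, -3, -6, -7, 3, 2, 3, 9]
j=4: lst[4] = (-7)-3 = -10 → [2, -3, -6, -7, -10, 2, 3, 9]
j=5: lst[5] = (-10)-2 = -12 → [2, -3, -6, -7, -10, -12, 3, 9]
j=6: lst[6] = (-12)-3 = -15 → [2, -3, -6, -7, -10, -12, -15, 9]
j=7: lst[7] = (-15)-9 = -24 → [2, -3, -6, -7, -10, -12, -15, -24]
sum = -75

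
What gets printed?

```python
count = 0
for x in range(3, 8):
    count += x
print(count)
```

25

x=3: count = 0+3 = 3
x=4: count = 3+4 = 7
x=5: count = 7+5 = 12
x=6: count = 12+6 = 18
x=7: count = 18+7 = 25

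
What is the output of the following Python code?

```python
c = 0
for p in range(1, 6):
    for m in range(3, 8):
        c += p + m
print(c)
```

200

p=1,m=3: c = 0+4 = 4
p=1,m=4: c = 4+5 = 9
p=1,m=5: c = 9+6 = 15
p=1,m=6: c = 15+7 = 22
p=1,m=7: c = 22+8 = 30
p=2,m=3: c = 30+5 = 35
p=2,m=4: c = 35+6 = 41
p=2,m=5: c = 41+7 = 48
p=2,m=6: c = 48+8 = 56
p=2,m=7: c = 56+9 = 65
p=3,m=3: c = 65+6 = 71
p=3,m=4: c = 71+7 = 78
p=3,m=5: c = 78+8 = 86
p=3,m=6: c = 86+9 = 95
p=3,m=7: c = 95+10 = 105
p=4,m=3: c = 105+7 = 112
p=4,m=4: c = 112+8 = 120
p=4,m=5: c = 120+9 = 129
p=4,m=6: c = 129+10 = 139
p=4,m=7: c = 139+11 = 150
p=5,m=3: c = 150+8 = 158
p=5,m=4: c = 158+9 = 167
p=5,m=5: c = 167+10 = 177
p=5,m=6: c = 177+11 = 188
p=5,m=7: c = 188+12 = 200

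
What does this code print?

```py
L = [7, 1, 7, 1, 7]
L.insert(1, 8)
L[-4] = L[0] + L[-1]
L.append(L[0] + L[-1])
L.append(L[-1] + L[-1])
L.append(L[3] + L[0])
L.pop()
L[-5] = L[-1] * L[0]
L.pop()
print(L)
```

[7, 8, 14, 196, 1, 7, 14]

insert 8 at 1 → [7, 8, 1, 7, 1, 7]
L[-4] = L[0]+L[-1] = 7+7 = 14 → [7, 8, 14, 7, 1, 7]
append L[0]+L[-1] = 7+7 = 14 → [7, 8, 14, 7, 1, 7, 14]
append L[-1]+L[-1] = 14+14 = 28 → [7, 8, 14, 7, 1, 7, 14, 28]
append L[3]+L[0] = 7+7 = 14 → [7, 8, 14, 7, 1, 7, 14, 28, 14]
pop() removes 14 → [7, 8, 14, 7, 1, 7, 14, 28]
L[-5] = L[-1]*L[0] = 28*7 = 196 → [7, 8, 14, 196, 1, 7, 14, 28]
pop() removes 28 → [7, 8, 14, 196, 1, 7, 14]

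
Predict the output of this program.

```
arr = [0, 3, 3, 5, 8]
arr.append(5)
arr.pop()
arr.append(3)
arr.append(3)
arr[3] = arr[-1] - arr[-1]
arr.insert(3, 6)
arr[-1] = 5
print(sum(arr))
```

append 5 → [0, 3, 3, 5, 8, 5]
pop() removes 5 → [0, 3, 3, 5, 8]
append 3 → [0, 3, 3, 5, 8, 3]
append 3 → [0, 3, 3, 5, 8, 3, 3]
arr[3] = arr[-1]-arr[-1] = 3-3 = 0 → [0, 3, 3, 0, 8, 3, 3]
insert 6 at 3 → [0, 3, 3, 6, 0, 8, 3, 3]
arr[-1] = 5 → [0, 3, 3, 6, 0, 8, 3, 5]
sum = 28

28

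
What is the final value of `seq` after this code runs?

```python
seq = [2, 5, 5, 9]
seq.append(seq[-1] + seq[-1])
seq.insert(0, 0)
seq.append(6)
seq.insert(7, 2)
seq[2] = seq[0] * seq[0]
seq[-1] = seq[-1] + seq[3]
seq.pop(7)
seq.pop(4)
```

append seq[-1]+seq[-1] = 9+9 = 18 → [2, 5, 5, 9, 18]
insert 0 at 0 → [0, 2, 5, 5, 9, 18]
append 6 → [0, 2, 5, 5, 9, 18, 6]
insert 2 at 7 → [0, 2, 5, 5, 9, 18, 6, 2]
seq[2] = seq[0]*seq[0] = 0*0 = 0 → [0, 2, 0, 5, 9, 18, 6, 2]
seq[-1] = seq[-1]+seq[3] = 2+5 = 7 → [0, 2, 0, 5, 9, 18, 6, 7]
pop(7) removes 7 → [0, 2, 0, 5, 9, 18, 6]
pop(4) removes 9 → [0, 2, 0, 5, 18, 6]

[0, 2, 0, 5, 18, 6]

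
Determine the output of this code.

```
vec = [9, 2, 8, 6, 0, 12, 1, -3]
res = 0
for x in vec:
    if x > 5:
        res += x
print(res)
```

35

x=9: >5, res = 0+9 = 9
x=2: not >5
x=8: >5, res = 9+8 = 17
x=6: >5, res = 17+6 = 23
x=0: not >5
x=12: >5, res = 23+12 = 35
x=1: not >5
x=-3: not >5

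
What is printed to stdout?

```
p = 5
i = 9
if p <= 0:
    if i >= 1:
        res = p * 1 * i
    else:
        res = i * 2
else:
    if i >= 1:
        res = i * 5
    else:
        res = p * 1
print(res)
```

p=5, i=9
p <= 0 is False; i >= 1 is True
→ res = i * 5 = 45

45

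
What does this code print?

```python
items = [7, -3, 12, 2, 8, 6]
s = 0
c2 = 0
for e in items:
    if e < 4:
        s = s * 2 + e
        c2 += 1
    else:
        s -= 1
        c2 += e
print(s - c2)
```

-47

e=7: not <4, s = 0-1 = -1; c2=7
e=-3: <4, s = (-1)*2+(-3) = -5; c2=8
e=12: not <4, s = (-5)-1 = -6; c2=20
e=2: <4, s = (-6)*2+2 = -10; c2=21
e=8: not <4, s = (-10)-1 = -11; c2=29
e=6: not <4, s = (-11)-1 = -12; c2=35
s-c2 = (-12)-35 = -47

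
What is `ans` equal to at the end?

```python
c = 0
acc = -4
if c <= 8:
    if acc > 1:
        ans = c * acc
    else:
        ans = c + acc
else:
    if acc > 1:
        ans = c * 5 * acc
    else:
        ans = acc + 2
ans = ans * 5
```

c=0, acc=-4
c <= 8 is True; acc > 1 is False
→ ans = c + acc = -4
ans = (-4)*5 = -20

-20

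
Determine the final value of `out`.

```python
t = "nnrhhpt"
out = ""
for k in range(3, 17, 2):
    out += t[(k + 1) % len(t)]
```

'htnhpnr'

k=3: add t[4]='h' → 'h'
k=5: add t[6]='t' → 'ht'
k=7: add t[1]='n' → 'htn'
k=9: add t[3]='h' → 'htnh'
k=11: add t[5]='p' → 'htnhp'
k=13: add t[0]='n' → 'htnhpn'
k=15: add t[2]='r' → 'htnhpnr'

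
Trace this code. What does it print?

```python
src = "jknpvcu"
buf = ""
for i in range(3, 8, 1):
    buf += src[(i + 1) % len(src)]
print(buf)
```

vcujk

i=3: add src[4]='v' → 'v'
i=4: add src[5]='c' → 'vc'
i=5: add src[6]='u' → 'vcu'
i=6: add src[0]='j' → 'vcuj'
i=7: add src[1]='k' → 'vcujk'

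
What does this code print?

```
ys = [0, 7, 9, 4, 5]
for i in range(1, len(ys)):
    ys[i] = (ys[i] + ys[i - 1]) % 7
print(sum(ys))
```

i=1: ys[1] = (7+0)%7 = 0 → [0, 0, 9, 4, 5]
i=2: ys[2] = (9+0)%7 = 2 → [0, 0, 2, 4, 5]
i=3: ys[3] = (4+2)%7 = 6 → [0, 0, 2, 6, 5]
i=4: ys[4] = (5+6)%7 = 4 → [0, 0, 2, 6, 4]
sum = 12

12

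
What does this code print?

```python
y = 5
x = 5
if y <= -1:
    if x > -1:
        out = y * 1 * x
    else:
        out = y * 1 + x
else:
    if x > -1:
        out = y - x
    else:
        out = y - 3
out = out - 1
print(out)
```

y=5, x=5
y <= -1 is False; x > -1 is True
→ out = y - x = 0
out = 0-1 = -1

-1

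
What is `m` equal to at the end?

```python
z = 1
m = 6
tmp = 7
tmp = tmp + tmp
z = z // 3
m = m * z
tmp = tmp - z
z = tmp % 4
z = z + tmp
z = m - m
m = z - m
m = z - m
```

tmp = 7+7 = 14
z = 1//3 = 0
m = 6*0 = 0
tmp = 14-0 = 14
z = 14%4 = 2
z = 2+14 = 16
z = 0-0 = 0
m = 0-0 = 0
m = 0-0 = 0

0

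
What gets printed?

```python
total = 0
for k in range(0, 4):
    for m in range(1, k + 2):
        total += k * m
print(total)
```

k=0,m=1: total = 0+0 = 0
k=1,m=1: total = 0+1 = 1
k=1,m=2: total = 1+2 = 3
k=2,m=1: total = 3+2 = 5
k=2,m=2: total = 5+4 = 9
k=2,m=3: total = 9+6 = 15
k=3,m=1: total = 15+3 = 18
k=3,m=2: total = 18+6 = 24
k=3,m=3: total = 24+9 = 33
k=3,m=4: total = 33+12 = 45

45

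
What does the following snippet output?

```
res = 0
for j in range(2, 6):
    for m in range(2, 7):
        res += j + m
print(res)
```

150

j=2,m=2: res = 0+4 = 4
j=2,m=3: res = 4+5 = 9
j=2,m=4: res = 9+6 = 15
j=2,m=5: res = 15+7 = 22
j=2,m=6: res = 22+8 = 30
j=3,m=2: res = 30+5 = 35
j=3,m=3: res = 35+6 = 41
j=3,m=4: res = 41+7 = 48
j=3,m=5: res = 48+8 = 56
j=3,m=6: res = 56+9 = 65
j=4,m=2: res = 65+6 = 71
j=4,m=3: res = 71+7 = 78
j=4,m=4: res = 78+8 = 86
j=4,m=5: res = 86+9 = 95
j=4,m=6: res = 95+10 = 105
j=5,m=2: res = 105+7 = 112
j=5,m=3: res = 112+8 = 120
j=5,m=4: res = 120+9 = 129
j=5,m=5: res = 129+10 = 139
j=5,m=6: res = 139+11 = 150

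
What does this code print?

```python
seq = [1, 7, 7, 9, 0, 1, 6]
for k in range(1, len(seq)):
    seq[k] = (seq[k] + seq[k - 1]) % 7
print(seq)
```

[1, 1, 1, 3, 3, 4, 3]

k=1: seq[1] = (7+1)%7 = 1 → [1, 1, 7, 9, 0, 1, 6]
k=2: seq[2] = (7+1)%7 = 1 → [1, 1, 1, 9, 0, 1, 6]
k=3: seq[3] = (9+1)%7 = 3 → [1, 1, 1, 3, 0, 1, 6]
k=4: seq[4] = (0+3)%7 = 3 → [1, 1, 1, 3, 3, 1, 6]
k=5: seq[5] = (1+3)%7 = 4 → [1, 1, 1, 3, 3, 4, 6]
k=6: seq[6] = (6+4)%7 = 3 → [1, 1, 1, 3, 3, 4, 3]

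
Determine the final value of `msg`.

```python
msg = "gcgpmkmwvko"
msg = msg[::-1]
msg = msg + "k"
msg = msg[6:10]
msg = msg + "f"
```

'mpgcf'

reverse → 'okvwmkmpgcg'
+ 'k' → 'okvwmkmpgcgk'
slice [6:10] → 'mpgc'
+ 'f' → 'mpgcf'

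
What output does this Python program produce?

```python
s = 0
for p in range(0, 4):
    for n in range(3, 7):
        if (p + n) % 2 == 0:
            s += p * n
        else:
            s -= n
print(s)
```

p=0,n=3: odd sum, s = 0-3 = -3
p=0,n=4: even sum, s = (-3)+0 = -3
p=0,n=5: odd sum, s = (-3)-5 = -8
p=0,n=6: even sum, s = (-8)+0 = -8
p=1,n=3: even sum, s = (-8)+3 = -5
p=1,n=4: odd sum, s = (-5)-4 = -9
p=1,n=5: even sum, s = (-9)+5 = -4
p=1,n=6: odd sum, s = (-4)-6 = -10
p=2,n=3: odd sum, s = (-10)-3 = -13
p=2,n=4: even sum, s = (-13)+8 = -5
p=2,n=5: odd sum, s = (-5)-5 = -10
p=2,n=6: even sum, s = (-10)+12 = 2
p=3,n=3: even sum, s = 2+9 = 11
p=3,n=4: odd sum, s = 11-4 = 7
p=3,n=5: even sum, s = 7+15 = 22
p=3,n=6: odd sum, s = 22-6 = 16

16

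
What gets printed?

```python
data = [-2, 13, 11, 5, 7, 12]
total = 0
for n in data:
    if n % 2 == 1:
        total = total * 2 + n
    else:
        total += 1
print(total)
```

n=-2: not odd, total = 0+1 = 1
n=13: odd, total = 1*2+13 = 15
n=11: odd, total = 15*2+11 = 41
n=5: odd, total = 41*2+5 = 87
n=7: odd, total = 87*2+7 = 181
n=12: not odd, total = 181+1 = 182

182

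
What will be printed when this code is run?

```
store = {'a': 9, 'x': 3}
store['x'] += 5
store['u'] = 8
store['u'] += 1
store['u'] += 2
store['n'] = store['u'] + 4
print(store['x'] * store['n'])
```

store['x'] = 3+5 = 8 → {'a': 9, 'x': 8}
store['u'] = 8 → {'a': 9, 'x': 8, 'u': 8}
store['u'] = 8+1 = 9 → {'a': 9, 'x': 8, 'u': 9}
store['u'] = 9+2 = 11 → {'a': 9, 'x': 8, 'u': 11}
store['n'] = store['u']+4 = 15 → {'a': 9, 'x': 8, 'u': 11, 'n': 15}
store['x']*store['n'] = 8*15 = 120

120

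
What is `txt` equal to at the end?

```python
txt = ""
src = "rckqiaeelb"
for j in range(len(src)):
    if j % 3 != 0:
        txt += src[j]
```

'ckiael'

j=0: skip
j=1: add 'c' → 'c'
j=2: add 'k' → 'ck'
j=3: skip
j=4: add 'i' → 'cki'
j=5: add 'a' → 'ckia'
j=6: skip
j=7: add 'e' → 'ckiae'
j=8: add 'l' → 'ckiael'
j=9: skip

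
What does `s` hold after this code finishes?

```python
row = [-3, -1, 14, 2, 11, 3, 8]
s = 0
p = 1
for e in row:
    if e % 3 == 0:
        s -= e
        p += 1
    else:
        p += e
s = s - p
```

-37

e=-3: %3==0, s = 0-(-3) = 3; p=2
e=-1: not %3==0; p=1
e=14: not %3==0; p=15
e=2: not %3==0; p=17
e=11: not %3==0; p=28
e=3: %3==0, s = 3-3 = 0; p=29
e=8: not %3==0; p=37
s-p = 0-37 = -37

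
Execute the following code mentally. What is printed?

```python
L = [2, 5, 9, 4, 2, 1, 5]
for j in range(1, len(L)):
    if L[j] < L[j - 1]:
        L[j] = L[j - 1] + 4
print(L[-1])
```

j=1: 5>=2, unchanged → [2, 5, 9, 4, 2, 1, 5]
j=2: 9>=5, unchanged → [2, 5, 9, 4, 2, 1, 5]
j=3: 4<9, L[3] = 9+4 = 13 → [2, 5, 9, 13, 2, 1, 5]
j=4: 2<13, L[4] = 13+4 = 17 → [2, 5, 9, 13, 17, 1, 5]
j=5: 1<17, L[5] = 17+4 = 21 → [2, 5, 9, 13, 17, 21, 5]
j=6: 5<21, L[6] = 21+4 = 25 → [2, 5, 9, 13, 17, 21, 25]

25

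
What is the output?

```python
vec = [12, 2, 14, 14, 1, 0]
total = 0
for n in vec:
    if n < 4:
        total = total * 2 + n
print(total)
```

10

n=12: not <4
n=2: <4, total = 0*2+2 = 2
n=14: not <4
n=14: not <4
n=1: <4, total = 2*2+1 = 5
n=0: <4, total = 5*2+0 = 10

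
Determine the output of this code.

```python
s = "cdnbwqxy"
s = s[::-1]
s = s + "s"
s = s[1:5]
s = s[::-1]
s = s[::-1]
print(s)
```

reverse → 'yxqwbndc'
+ 's' → 'yxqwbndcs'
slice [1:5] → 'xqwb'
reverse → 'bwqx'
reverse → 'xqwb'

xqwb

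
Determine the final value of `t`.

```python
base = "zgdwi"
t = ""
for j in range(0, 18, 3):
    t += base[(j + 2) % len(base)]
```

'dzwgid'

j=0: add base[2]='d' → 'd'
j=3: add base[0]='z' → 'dz'
j=6: add base[3]='w' → 'dzw'
j=9: add base[1]='g' → 'dzwg'
j=12: add base[4]='i' → 'dzwgi'
j=15: add base[2]='d' → 'dzwgid'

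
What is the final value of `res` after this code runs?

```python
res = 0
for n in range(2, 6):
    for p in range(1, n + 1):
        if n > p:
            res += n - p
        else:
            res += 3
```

n=2,p=1: 2>1, res = 0+1 = 1
n=2,p=2: not 2>2, res = 1+3 = 4
n=3,p=1: 3>1, res = 4+2 = 6
n=3,p=2: 3>2, res = 6+1 = 7
n=3,p=3: not 3>3, res = 7+3 = 10
n=4,p=1: 4>1, res = 10+3 = 13
n=4,p=2: 4>2, res = 13+2 = 15
n=4,p=3: 4>3, res = 15+1 = 16
n=4,p=4: not 4>4, res = 16+3 = 19
n=5,p=1: 5>1, res = 19+4 = 23
n=5,p=2: 5>2, res = 23+3 = 26
n=5,p=3: 5>3, res = 26+2 = 28
n=5,p=4: 5>4, res = 28+1 = 29
n=5,p=5: not 5>5, res = 29+3 = 32

32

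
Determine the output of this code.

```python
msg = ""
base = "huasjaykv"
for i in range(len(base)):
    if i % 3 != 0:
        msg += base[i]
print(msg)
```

i=0: skip
i=1: add 'u' → 'u'
i=2: add 'a' → 'ua'
i=3: skip
i=4: add 'j' → 'uaj'
i=5: add 'a' → 'uaja'
i=6: skip
i=7: add 'k' → 'uajak'
i=8: add 'v' → 'uajakv'

uajakv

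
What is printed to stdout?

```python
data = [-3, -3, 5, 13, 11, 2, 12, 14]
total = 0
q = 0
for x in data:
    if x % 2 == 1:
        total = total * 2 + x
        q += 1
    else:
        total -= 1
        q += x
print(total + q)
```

x=-3: odd, total = 0*2+(-3) = -3; q=1
x=-3: odd, total = (-3)*2+(-3) = -9; q=2
x=5: odd, total = (-9)*2+5 = -13; q=3
x=13: odd, total = (-13)*2+13 = -13; q=4
x=11: odd, total = (-13)*2+11 = -15; q=5
x=2: not odd, total = (-15)-1 = -16; q=7
x=12: not odd, total = (-16)-1 = -17; q=19
x=14: not odd, total = (-17)-1 = -18; q=33
total+q = (-18)+33 = 15

15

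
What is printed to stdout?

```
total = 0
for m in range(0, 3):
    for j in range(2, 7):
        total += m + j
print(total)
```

75

m=0,j=2: total = 0+2 = 2
m=0,j=3: total = 2+3 = 5
m=0,j=4: total = 5+4 = 9
m=0,j=5: total = 9+5 = 14
m=0,j=6: total = 14+6 = 20
m=1,j=2: total = 20+3 = 23
m=1,j=3: total = 23+4 = 27
m=1,j=4: total = 27+5 = 32
m=1,j=5: total = 32+6 = 38
m=1,j=6: total = 38+7 = 45
m=2,j=2: total = 45+4 = 49
m=2,j=3: total = 49+5 = 54
m=2,j=4: total = 54+6 = 60
m=2,j=5: total = 60+7 = 67
m=2,j=6: total = 67+8 = 75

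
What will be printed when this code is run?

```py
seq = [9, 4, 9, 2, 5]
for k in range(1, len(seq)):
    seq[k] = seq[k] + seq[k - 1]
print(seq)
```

k=1: seq[1] = 4+9 = 13 → [9, 13, 9, 2, 5]
k=2: seq[2] = 9+13 = 22 → [9, 13, 22, 2, 5]
k=3: seq[3] = 2+22 = 24 → [9, 13, 22, 24, 5]
k=4: seq[4] = 5+24 = 29 → [9, 13, 22, 24, 29]

[9, 13, 22, 24, 29]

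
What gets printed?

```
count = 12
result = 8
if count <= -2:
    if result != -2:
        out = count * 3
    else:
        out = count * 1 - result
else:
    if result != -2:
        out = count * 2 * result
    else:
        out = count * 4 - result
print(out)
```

count=12, result=8
count <= -2 is False; result != -2 is True
→ out = count * 2 * result = 192

192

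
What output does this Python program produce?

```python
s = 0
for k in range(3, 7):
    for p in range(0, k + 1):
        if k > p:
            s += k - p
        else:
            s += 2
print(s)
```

60

k=3,p=0: 3>0, s = 0+3 = 3
k=3,p=1: 3>1, s = 3+2 = 5
k=3,p=2: 3>2, s = 5+1 = 6
k=3,p=3: not 3>3, s = 6+2 = 8
k=4,p=0: 4>0, s = 8+4 = 12
k=4,p=1: 4>1, s = 12+3 = 15
k=4,p=2: 4>2, s = 15+2 = 17
k=4,p=3: 4>3, s = 17+1 = 18
k=4,p=4: not 4>4, s = 18+2 = 20
k=5,p=0: 5>0, s = 20+5 = 25
k=5,p=1: 5>1, s = 25+4 = 29
k=5,p=2: 5>2, s = 29+3 = 32
k=5,p=3: 5>3, s = 32+2 = 34
k=5,p=4: 5>4, s = 34+1 = 35
k=5,p=5: not 5>5, s = 35+2 = 37
k=6,p=0: 6>0, s = 37+6 = 43
k=6,p=1: 6>1, s = 43+5 = 48
k=6,p=2: 6>2, s = 48+4 = 52
k=6,p=3: 6>3, s = 52+3 = 55
k=6,p=4: 6>4, s = 55+2 = 57
k=6,p=5: 6>5, s = 57+1 = 58
k=6,p=6: not 6>6, s = 58+2 = 60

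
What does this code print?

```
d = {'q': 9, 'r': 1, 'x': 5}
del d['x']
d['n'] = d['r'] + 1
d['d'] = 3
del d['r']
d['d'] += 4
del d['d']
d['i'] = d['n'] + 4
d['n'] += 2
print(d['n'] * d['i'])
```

24

del 'x' → {'q': 9, 'r': 1}
d['n'] = d['r']+1 = 2 → {'q': 9, 'r': 1, 'n': 2}
d['d'] = 3 → {'q': 9, 'r': 1, 'n': 2, 'd': 3}
del 'r' → {'q': 9, 'n': 2, 'd': 3}
d['d'] = 3+4 = 7 → {'q': 9, 'n': 2, 'd': 7}
del 'd' → {'q': 9, 'n': 2}
d['i'] = d['n']+4 = 6 → {'q': 9, 'n': 2, 'i': 6}
d['n'] = 2+2 = 4 → {'q': 9, 'n': 4, 'i': 6}
d['n']*d['i'] = 4*6 = 24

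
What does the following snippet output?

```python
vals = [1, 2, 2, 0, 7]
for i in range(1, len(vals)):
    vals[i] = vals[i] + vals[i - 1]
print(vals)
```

i=1: vals[1] = 2+1 = 3 → [1, 3, 2, 0, 7]
i=2: vals[2] = 2+3 = 5 → [1, 3, 5, 0, 7]
i=3: vals[3] = 0+5 = 5 → [1, 3, 5, 5, 7]
i=4: vals[4] = 7+5 = 12 → [1, 3, 5, 5, 12]

[1, 3, 5, 5, 12]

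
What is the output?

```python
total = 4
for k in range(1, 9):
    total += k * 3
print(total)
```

k=1: total = 4+1*3 = 7
k=2: total = 7+2*3 = 13
k=3: total = 13+3*3 = 22
k=4: total = 22+4*3 = 34
k=5: total = 34+5*3 = 49
k=6: total = 49+6*3 = 67
k=7: total = 67+7*3 = 88
k=8: total = 88+8*3 = 112

112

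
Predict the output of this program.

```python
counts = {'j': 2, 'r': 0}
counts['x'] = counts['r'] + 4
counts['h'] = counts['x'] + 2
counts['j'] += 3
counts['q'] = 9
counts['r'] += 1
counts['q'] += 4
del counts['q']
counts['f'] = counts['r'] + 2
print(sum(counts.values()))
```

19

counts['x'] = counts['r']+4 = 4 → {'j': 2, 'r': 0, 'x': 4}
counts['h'] = counts['x']+2 = 6 → {'j': 2, 'r': 0, 'x': 4, 'h': 6}
counts['j'] = 2+3 = 5 → {'j': 5, 'r': 0, 'x': 4, 'h': 6}
counts['q'] = 9 → {'j': 5, 'r': 0, 'x': 4, 'h': 6, 'q': 9}
counts['r'] = 0+1 = 1 → {'j': 5, 'r': 1, 'x': 4, 'h': 6, 'q': 9}
counts['q'] = 9+4 = 13 → {'j': 5, 'r': 1, 'x': 4, 'h': 6, 'q': 13}
del 'q' → {'j': 5, 'r': 1, 'x': 4, 'h': 6}
counts['f'] = counts['r']+2 = 3 → {'j': 5, 'r': 1, 'x': 4, 'h': 6, 'f': 3}
sum of values = 19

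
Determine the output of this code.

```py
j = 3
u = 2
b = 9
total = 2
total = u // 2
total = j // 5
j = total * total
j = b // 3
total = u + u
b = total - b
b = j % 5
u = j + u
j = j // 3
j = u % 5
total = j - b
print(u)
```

total = 2//2 = 1
total = 3//5 = 0
j = 0*0 = 0
j = 9//3 = 3
total = 2+2 = 4
b = 4-9 = -5
b = 3%5 = 3
u = 3+2 = 5
j = 3//3 = 1
j = 5%5 = 0
total = 0-3 = -3

5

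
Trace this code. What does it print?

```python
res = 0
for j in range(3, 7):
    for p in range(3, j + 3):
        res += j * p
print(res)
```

j=3,p=3: res = 0+9 = 9
j=3,p=4: res = 9+12 = 21
j=3,p=5: res = 21+15 = 36
j=4,p=3: res = 36+12 = 48
j=4,p=4: res = 48+16 = 64
j=4,p=5: res = 64+20 = 84
j=4,p=6: res = 84+24 = 108
j=5,p=3: res = 108+15 = 123
j=5,p=4: res = 123+20 = 143
j=5,p=5: res = 143+25 = 168
j=5,p=6: res = 168+30 = 198
j=5,p=7: res = 198+35 = 233
j=6,p=3: res = 233+18 = 251
j=6,p=4: res = 251+24 = 275
j=6,p=5: res = 275+30 = 305
j=6,p=6: res = 305+36 = 341
j=6,p=7: res = 341+42 = 383
j=6,p=8: res = 383+48 = 431

431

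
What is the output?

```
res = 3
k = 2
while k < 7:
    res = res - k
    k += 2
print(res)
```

k=2: res = 3-2 = 1
k=4: res = 1-4 = -3
k=6: res = (-3)-6 = -9

-9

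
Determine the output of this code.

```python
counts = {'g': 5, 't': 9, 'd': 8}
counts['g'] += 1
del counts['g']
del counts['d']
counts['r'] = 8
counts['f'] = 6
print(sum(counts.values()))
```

23

counts['g'] = 5+1 = 6 → {'g': 6, 't': 9, 'd': 8}
del 'g' → {'t': 9, 'd': 8}
del 'd' → {'t': 9}
counts['r'] = 8 → {'t': 9, 'r': 8}
counts['f'] = 6 → {'t': 9, 'r': 8, 'f': 6}
sum of values = 23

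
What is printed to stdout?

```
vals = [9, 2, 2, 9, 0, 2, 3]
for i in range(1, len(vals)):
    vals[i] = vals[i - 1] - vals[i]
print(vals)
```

i=1: vals[1] = 9-2 = 7 → [9, 7, 2, 9, 0, 2, 3]
i=2: vals[2] = 7-2 = 5 → [9, 7, 5, 9, 0, 2, 3]
i=3: vals[3] = 5-9 = -4 → [9, 7, 5, -4, 0, 2, 3]
i=4: vals[4] = (-4)-0 = -4 → [9, 7, 5, -4, -4, 2, 3]
i=5: vals[5] = (-4)-2 = -6 → [9, 7, 5, -4, -4, -6, 3]
i=6: vals[6] = (-6)-3 = -9 → [9, 7, 5, -4, -4, -6, -9]

[9, 7, 5, -4, -4, -6, -9]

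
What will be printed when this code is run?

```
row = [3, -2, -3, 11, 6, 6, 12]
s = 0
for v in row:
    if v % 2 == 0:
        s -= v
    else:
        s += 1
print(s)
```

-19

v=3: not even, s = 0+1 = 1
v=-2: even, s = 1-(-2) = 3
v=-3: not even, s = 3+1 = 4
v=11: not even, s = 4+1 = 5
v=6: even, s = 5-6 = -1
v=6: even, s = (-1)-6 = -7
v=12: even, s = (-7)-12 = -19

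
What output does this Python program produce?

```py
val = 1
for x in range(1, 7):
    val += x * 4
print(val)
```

x=1: val = 1+1*4 = 5
x=2: val = 5+2*4 = 13
x=3: val = 13+3*4 = 25
x=4: val = 25+4*4 = 41
x=5: val = 41+5*4 = 61
x=6: val = 61+6*4 = 85

85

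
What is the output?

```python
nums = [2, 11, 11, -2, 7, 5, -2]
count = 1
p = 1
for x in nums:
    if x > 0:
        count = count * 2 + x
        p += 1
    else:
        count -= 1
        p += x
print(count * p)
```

420

x=2: >0, count = 1*2+2 = 4; p=2
x=11: >0, count = 4*2+11 = 19; p=3
x=11: >0, count = 19*2+11 = 49; p=4
x=-2: not >0, count = 49-1 = 48; p=2
x=7: >0, count = 48*2+7 = 103; p=3
x=5: >0, count = 103*2+5 = 211; p=4
x=-2: not >0, count = 211-1 = 210; p=2
count*p = 210*2 = 420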